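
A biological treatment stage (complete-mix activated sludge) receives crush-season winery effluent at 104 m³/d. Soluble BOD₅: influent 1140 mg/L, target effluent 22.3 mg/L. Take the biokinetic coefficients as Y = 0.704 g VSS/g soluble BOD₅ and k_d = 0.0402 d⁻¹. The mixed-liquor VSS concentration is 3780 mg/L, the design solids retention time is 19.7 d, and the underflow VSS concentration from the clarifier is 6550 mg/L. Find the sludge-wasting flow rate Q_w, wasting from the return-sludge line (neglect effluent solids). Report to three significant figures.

Rearranging the biomass balance for a CMAS with decay, V = Y·Q·ΔS·θ_c / [X·(1+k_d θ_c)] = 0.704 × 104 × (1140 − 22.3) × 19.7 / [3780 × (1 + 0.0402 × 19.7)] = 1.61×10^6 / 6774 = 238.0 m³.
θ_c = V·X/(Q_w·X_r) when wasting from the recycle, so Q_w = V·X/(θ_c·X_r) = 238.0 × 3780 / (19.7 × 6550) = 6.972 m³/d.

Q_w ≈ 6.97 m³/d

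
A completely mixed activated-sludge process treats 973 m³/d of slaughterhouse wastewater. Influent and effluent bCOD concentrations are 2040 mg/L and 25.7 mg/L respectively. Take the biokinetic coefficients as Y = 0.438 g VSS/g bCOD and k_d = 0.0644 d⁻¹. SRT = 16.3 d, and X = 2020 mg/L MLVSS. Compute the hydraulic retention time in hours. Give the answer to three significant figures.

τ ≈ 83.4 h

From the SRT design equation V = Y Q (S₀−S) θ_c / [X (1 + k_d θ_c)] = 0.438 × 973 × (2040 − 25.7) × 16.3 / [2020 × (1 + 0.0644 × 16.3)] = 1.4×10^7 / 4140 = 3380 m³.
τ = V/Q = 3380/973 = 3.473 d, or 83.36 h.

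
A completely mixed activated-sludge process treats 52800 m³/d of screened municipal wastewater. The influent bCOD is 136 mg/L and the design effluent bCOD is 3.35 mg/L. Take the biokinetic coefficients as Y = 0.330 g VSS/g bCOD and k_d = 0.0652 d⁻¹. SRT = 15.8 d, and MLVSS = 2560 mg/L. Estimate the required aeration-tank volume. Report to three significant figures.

From the SRT design equation V = Y Q (S₀−S) θ_c / [X (1 + k_d θ_c)] = 0.330 × 52800 × (136 − 3.35) × 15.8 / [2560 × (1 + 0.0652 × 15.8)] = 3.65×10^7 / 5197 = 7027 m³.

V ≈ 7030 m³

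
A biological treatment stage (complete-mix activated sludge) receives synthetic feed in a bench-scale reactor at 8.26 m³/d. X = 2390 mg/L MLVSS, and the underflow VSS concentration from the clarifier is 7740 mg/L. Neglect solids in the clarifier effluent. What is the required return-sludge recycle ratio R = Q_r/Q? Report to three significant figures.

R ≈ 0.447

Solids balance on the clarifier gives (1+R)X = R·X_r, so R = X/(X_r − X) = 2390 / (7740 − 2390) = 0.4467.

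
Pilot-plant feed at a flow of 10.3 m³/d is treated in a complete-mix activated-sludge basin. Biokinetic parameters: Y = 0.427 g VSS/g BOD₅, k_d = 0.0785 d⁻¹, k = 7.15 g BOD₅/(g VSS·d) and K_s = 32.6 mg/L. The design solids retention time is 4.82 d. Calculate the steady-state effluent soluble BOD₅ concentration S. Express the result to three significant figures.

From the Monod/SRT balance for a CMAS, S = K_s·(1+k_d θ_c)/[θ_c·(Y k − k_d) − 1] = 32.6 × (1 + 0.0785 × 4.82) / [4.82 × (0.427 × 7.15 − 0.0785) − 1] = 44.93 / 13.34 = 3.369 mg/L.

S ≈ 3.37 mg/L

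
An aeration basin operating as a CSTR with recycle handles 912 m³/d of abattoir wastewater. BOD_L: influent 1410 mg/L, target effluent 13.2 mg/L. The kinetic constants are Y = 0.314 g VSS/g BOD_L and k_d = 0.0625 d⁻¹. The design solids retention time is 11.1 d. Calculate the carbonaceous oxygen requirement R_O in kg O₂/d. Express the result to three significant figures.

Correct the yield for decay: Y_obs = Y/(1 + k_d θ_c) = 0.314 / (1 + 0.0625 × 11.1) = 0.314 / 1.694 = 0.1854.
Mass of BOD_L removed per day: Q(S₀ − S) = 912 × 1397 g/m³ = 1274 kg/d.
Net sludge production P_X = 0.1854 × 1274 = 236.2 kg VSS/d.
R_O = Q·ΔS − 1.42 P_X = 1274 − 335.3 = 938.5 kg O₂/d.

R_O ≈ 939 kg O₂/d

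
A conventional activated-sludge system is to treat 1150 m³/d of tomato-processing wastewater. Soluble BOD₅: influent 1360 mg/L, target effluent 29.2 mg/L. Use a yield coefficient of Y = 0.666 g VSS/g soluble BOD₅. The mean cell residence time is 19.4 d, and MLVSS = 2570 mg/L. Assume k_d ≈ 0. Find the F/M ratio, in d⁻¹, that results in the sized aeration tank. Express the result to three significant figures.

Biomass mass balance (decay neglected): V·X = Y·Q·(S₀ − S)·θ_c, so V = 0.666 × 1150 × (1360 − 29.2) × 19.4 / 2570 = 7694 m³.
Food-to-microorganism ratio F/M = Q S₀ / (V X) = 1150 × 1360 / (7694 × 2570) = 0.07910 d⁻¹.

F/M ≈ 0.0791 d⁻¹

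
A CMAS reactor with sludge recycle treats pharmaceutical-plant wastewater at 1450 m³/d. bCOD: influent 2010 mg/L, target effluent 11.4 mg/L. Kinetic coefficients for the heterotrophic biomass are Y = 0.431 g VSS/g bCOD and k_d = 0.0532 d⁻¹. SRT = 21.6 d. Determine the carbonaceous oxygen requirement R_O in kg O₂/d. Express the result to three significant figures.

Y_obs = Y / (1 + k_d θ_c) = 0.431 / (1 + 0.0532 × 21.6) = 0.431 / 2.149 = 0.2005.
Substrate removed = Q·(S₀ − S) = 1450 m³/d × (2010 − 11.4) g/m³ = 2.9×10^6 g/d = 2898 kg/d.
Biomass synthesised: P_X = Y_obs × 2898 = 581.2 kg VSS/d.
R_O = Q·(S₀ − S) − 1.42·P_X = 2898 − 1.42 × 581.2 = 2073 kg O₂/d.

R_O ≈ 2070 kg O₂/d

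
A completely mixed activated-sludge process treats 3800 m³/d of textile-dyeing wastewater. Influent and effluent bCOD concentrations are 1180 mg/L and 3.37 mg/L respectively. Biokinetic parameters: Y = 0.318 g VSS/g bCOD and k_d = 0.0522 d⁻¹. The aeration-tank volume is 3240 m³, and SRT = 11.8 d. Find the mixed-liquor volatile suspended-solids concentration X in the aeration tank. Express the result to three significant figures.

X ≈ 3200 mg/L

X = Y·Q·ΔS·θ_c / [V·(1 + k_d θ_c)] = 0.318 × 3800 × (1180 − 3.37) × 11.8 / [3240 × (1 + 0.0522 × 11.8)] = 3204 mg/L.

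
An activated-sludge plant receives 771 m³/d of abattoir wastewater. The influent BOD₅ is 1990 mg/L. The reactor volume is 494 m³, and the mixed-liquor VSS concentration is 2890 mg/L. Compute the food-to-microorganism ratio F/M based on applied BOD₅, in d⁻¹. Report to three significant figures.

F/M ≈ 1.07 d⁻¹

Food-to-microorganism ratio F/M = Q S₀ / (V X) = 771 × 1990 / (494.0 × 2890) = 1.075 d⁻¹.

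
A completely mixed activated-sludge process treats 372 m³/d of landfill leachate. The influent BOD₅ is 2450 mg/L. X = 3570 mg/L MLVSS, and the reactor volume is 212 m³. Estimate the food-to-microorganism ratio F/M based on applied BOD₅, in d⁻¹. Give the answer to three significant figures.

F/M ≈ 1.20 d⁻¹

F/M = applied load / biomass = Q·S₀/(V·X) = 372 × 2450 / (212.0 × 3570) = 1.204 d⁻¹.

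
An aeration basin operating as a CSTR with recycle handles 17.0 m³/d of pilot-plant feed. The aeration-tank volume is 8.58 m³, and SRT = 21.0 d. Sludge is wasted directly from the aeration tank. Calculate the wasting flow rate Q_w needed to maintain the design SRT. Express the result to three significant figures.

Q_w ≈ 0.409 m³/d

Wasting from the aeration tank: Q_w = V / θ_c = 8.580 / 21.0 = 0.4086 m³/d.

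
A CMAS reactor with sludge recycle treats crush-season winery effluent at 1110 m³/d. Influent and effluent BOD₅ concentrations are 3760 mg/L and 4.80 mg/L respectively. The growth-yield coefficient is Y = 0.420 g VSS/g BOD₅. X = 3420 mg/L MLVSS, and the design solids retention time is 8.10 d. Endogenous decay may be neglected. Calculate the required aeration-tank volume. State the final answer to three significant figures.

With k_d = 0 the design equation reduces to V = Y Q (S₀−S) θ_c / X = 0.420 × 1110 × (3760 − 4.80) × 8.10 / 3420 = 4146 m³.

V ≈ 4150 m³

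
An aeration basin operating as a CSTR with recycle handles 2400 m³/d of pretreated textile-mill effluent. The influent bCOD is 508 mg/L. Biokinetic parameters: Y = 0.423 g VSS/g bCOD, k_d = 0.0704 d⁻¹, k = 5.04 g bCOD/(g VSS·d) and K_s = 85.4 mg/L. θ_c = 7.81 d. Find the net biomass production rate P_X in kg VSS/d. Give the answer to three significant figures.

Effluent substrate depends only on kinetics and SRT: S = K_s(1 + k_d θ_c) / [θ_c(Yk − k_d) − 1] = 85.4 × (1 + 0.0704 × 7.81) / [7.81 × (0.423 × 5.04 − 0.0704) − 1] = 132.4 / 15.10 = 8.765 mg/L.
Observed yield with endogenous decay: Y_obs = Y / (1 + k_d·θ_c) = 0.423 / (1 + 0.0704 × 7.81) = 0.423 / 1.550 = 0.2729 g VSS/g bCOD.
ΔS = 508 − 8.76 = 499.2 mg/L, so the substrate removal rate is 2400 × 499.2/1000 = 1198 kg bCOD/d.
Biomass produced: P_X = Y_obs·Q·ΔS = 0.2729 × 1198 ≈ 327.0 kg VSS/d.

P_X ≈ 327 kg VSS/d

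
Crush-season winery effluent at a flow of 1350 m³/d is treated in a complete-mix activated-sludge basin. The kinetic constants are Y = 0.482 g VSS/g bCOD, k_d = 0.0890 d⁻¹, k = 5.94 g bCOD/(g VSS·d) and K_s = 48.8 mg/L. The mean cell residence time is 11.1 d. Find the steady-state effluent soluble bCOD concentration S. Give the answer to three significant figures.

Effluent substrate depends only on kinetics and SRT: S = K_s(1 + k_d θ_c) / [θ_c(Yk − k_d) − 1] = 48.8 × (1 + 0.0890 × 11.1) / [11.1 × (0.482 × 5.94 − 0.0890) − 1] = 97.01 / 29.79 = 3.256 mg/L.

S ≈ 3.26 mg/L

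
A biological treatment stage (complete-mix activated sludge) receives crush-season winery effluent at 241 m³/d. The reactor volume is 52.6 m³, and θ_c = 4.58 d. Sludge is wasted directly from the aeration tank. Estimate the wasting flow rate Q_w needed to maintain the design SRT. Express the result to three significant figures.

Q_w ≈ 11.5 m³/d

With mixed-liquor wasting, θ_c = V/Q_w, so Q_w = V/θ_c = 52.60/4.58 = 11.48 m³/d.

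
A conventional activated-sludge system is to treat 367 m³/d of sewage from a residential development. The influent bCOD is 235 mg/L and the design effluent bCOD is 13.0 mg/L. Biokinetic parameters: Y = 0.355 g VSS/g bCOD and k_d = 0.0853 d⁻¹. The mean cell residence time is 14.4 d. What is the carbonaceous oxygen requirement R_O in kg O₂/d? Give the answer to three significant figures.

R_O ≈ 63.0 kg O₂/d

The observed yield is Y_obs = Y/(1 + k_d·θ_c) = 0.355 / (1 + 0.0853 × 14.4) = 0.355 / 2.228 = 0.1593 g VSS per g bCOD removed.
Substrate removed = Q·(S₀ − S) = 367 m³/d × (235 − 13.0) g/m³ = 8.15×10^4 g/d = 81.47 kg/d.
Biomass synthesised: P_X = Y_obs × 81.47 = 12.98 kg VSS/d.
R_O = Q·ΔS − 1.42 P_X = 81.47 − 18.43 = 63.04 kg O₂/d.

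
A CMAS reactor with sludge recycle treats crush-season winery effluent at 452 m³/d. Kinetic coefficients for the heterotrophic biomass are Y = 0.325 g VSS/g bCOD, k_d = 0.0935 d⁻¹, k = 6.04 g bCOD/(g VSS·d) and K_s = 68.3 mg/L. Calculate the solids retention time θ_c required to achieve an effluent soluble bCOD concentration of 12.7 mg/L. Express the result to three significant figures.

Specific growth rate at S = 12.7 mg/L: μ = YkS/(K_s+S) = 0.325·6.04·12.7/(68.3+12.7) = 0.3078 d⁻¹.
1/θ_c = 0.3078 − 0.0935 = 0.2143 d⁻¹, so θ_c = 4.667 d.

θ_c ≈ 4.67 d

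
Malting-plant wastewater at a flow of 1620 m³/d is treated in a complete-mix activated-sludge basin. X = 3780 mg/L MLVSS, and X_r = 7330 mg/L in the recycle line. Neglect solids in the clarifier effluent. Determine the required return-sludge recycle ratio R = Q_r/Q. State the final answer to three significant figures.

Mass balance around the secondary clarifier (neglecting effluent solids): R = X / (X_r − X) = 3780 / (7330 − 3780) = 1.065.

R ≈ 1.06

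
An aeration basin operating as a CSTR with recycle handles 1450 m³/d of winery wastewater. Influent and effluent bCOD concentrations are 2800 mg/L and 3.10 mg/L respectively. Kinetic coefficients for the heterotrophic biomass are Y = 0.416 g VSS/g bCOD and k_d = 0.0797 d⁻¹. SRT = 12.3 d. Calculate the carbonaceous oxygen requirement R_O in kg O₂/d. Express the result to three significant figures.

R_O ≈ 2850 kg O₂/d

Y_obs = Y / (1 + k_d θ_c) = 0.416 / (1 + 0.0797 × 12.3) = 0.416 / 1.980 = 0.2101.
Q·(S₀ − S) = 1450 × (2800 − 3.10) × 10⁻³ = 4056 kg/d removed.
Biomass synthesised: P_X = Y_obs × 4056 = 851.9 kg VSS/d.
R_O = Q·ΔS − 1.42 P_X = 4056 − 1210 = 2846 kg O₂/d.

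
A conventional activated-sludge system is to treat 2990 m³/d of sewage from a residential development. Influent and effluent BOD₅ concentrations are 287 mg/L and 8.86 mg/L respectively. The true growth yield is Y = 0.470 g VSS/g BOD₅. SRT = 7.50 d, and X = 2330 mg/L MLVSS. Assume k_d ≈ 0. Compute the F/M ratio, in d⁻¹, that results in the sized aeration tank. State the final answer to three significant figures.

Biomass mass balance (decay neglected): V·X = Y·Q·(S₀ − S)·θ_c, so V = 0.470 × 2990 × (287 − 8.86) × 7.50 / 2330 = 1258 m³.
F/M = applied load / biomass = Q·S₀/(V·X) = 2990 × 287 / (1258 × 2330) = 0.2927 d⁻¹.

F/M ≈ 0.293 d⁻¹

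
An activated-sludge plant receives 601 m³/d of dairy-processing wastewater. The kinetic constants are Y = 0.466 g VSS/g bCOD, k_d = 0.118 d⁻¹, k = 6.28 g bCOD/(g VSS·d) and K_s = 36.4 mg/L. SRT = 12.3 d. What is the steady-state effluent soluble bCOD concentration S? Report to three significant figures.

S ≈ 2.66 mg/L

From the Monod/SRT balance for a CMAS, S = K_s·(1+k_d θ_c)/[θ_c·(Y k − k_d) − 1] = 36.4 × (1 + 0.118 × 12.3) / [12.3 × (0.466 × 6.28 − 0.118) − 1] = 89.23 / 33.54 = 2.660 mg/L.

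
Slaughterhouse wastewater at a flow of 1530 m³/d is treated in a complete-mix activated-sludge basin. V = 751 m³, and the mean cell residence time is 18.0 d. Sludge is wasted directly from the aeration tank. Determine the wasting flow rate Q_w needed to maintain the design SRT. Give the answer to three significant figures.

Wasting from the aeration tank: Q_w = V / θ_c = 751.0 / 18.0 = 41.72 m³/d.

Q_w ≈ 41.7 m³/d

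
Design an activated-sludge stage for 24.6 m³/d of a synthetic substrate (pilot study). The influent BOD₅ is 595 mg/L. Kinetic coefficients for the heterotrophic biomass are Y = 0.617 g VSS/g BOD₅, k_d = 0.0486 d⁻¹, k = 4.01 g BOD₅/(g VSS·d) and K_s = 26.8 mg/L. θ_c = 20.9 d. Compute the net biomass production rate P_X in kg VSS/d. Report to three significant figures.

For a completely mixed reactor with recycle the Lawrence–McCarty relation gives S = K_s·(1 + k_d·θ_c) / [θ_c·(Y·k − k_d) − 1] = 26.8 × (1 + 0.0486 × 20.9) / [20.9 × (0.617 × 4.01 − 0.0486) − 1] = 54.02 / 49.69 = 1.087 mg/L.
The observed yield is Y_obs = Y/(1 + k_d·θ_c) = 0.617 / (1 + 0.0486 × 20.9) = 0.617 / 2.016 = 0.3061 g VSS per g BOD₅ removed.
Q·(S₀ − S) = 24.6 × (595 − 1.09) × 10⁻³ = 14.61 kg/d removed.
Biomass produced: P_X = Y_obs·Q·ΔS = 0.3061 × 14.61 ≈ 4.472 kg VSS/d.

P_X ≈ 4.47 kg VSS/d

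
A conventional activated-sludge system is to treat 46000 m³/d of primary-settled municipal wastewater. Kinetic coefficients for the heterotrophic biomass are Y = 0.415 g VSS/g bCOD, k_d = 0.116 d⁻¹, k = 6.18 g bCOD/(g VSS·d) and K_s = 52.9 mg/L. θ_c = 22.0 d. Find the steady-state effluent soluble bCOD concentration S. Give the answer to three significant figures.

From the Monod/SRT balance for a CMAS, S = K_s·(1+k_d θ_c)/[θ_c·(Y k − k_d) − 1] = 52.9 × (1 + 0.116 × 22.0) / [22.0 × (0.415 × 6.18 − 0.116) − 1] = 187.9 / 52.87 = 3.554 mg/L.

S ≈ 3.55 mg/L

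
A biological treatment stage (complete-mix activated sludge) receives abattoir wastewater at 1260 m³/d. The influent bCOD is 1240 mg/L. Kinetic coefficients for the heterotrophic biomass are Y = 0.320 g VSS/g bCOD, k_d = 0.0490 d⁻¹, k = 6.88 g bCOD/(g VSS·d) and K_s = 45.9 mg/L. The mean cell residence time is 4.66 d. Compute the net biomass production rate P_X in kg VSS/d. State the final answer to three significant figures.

P_X ≈ 405 kg VSS/d

Effluent substrate depends only on kinetics and SRT: S = K_s(1 + k_d θ_c) / [θ_c(Yk − k_d) − 1] = 45.9 × (1 + 0.0490 × 4.66) / [4.66 × (0.320 × 6.88 − 0.0490) − 1] = 56.38 / 9.031 = 6.243 mg/L.
Y_obs = Y / (1 + k_d θ_c) = 0.320 / (1 + 0.0490 × 4.66) = 0.320 / 1.228 = 0.2605.
Mass of bCOD removed per day: Q(S₀ − S) = 1260 × 1234 g/m³ = 1555 kg/d.
So the net sludge growth is P_X = 0.2605 × 1555 = 405.0 kg VSS/d.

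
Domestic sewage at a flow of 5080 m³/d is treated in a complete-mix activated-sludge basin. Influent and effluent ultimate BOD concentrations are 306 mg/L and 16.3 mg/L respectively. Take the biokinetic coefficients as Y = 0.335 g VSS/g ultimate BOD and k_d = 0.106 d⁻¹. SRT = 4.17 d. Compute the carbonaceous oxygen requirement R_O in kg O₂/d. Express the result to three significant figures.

Correct the yield for decay: Y_obs = Y/(1 + k_d θ_c) = 0.335 / (1 + 0.106 × 4.17) = 0.335 / 1.442 = 0.2323.
Substrate removed = Q·(S₀ − S) = 5080 m³/d × (306 − 16.3) g/m³ = 1.47×10^6 g/d = 1472 kg/d.
Net sludge production P_X = 0.2323 × 1472 = 341.9 kg VSS/d.
R_O = Q·ΔS − 1.42 P_X = 1472 − 485.5 = 986.2 kg O₂/d.

R_O ≈ 986 kg O₂/d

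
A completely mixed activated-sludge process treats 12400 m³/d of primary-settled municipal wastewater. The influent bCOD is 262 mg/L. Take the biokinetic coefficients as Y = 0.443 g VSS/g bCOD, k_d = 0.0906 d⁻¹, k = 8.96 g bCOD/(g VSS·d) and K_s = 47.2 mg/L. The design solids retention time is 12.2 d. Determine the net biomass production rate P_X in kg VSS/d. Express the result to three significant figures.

P_X ≈ 678 kg VSS/d

Effluent substrate depends only on kinetics and SRT: S = K_s(1 + k_d θ_c) / [θ_c(Yk − k_d) − 1] = 47.2 × (1 + 0.0906 × 12.2) / [12.2 × (0.443 × 8.96 − 0.0906) − 1] = 99.37 / 46.32 = 2.145 mg/L.
Correct the yield for decay: Y_obs = Y/(1 + k_d θ_c) = 0.443 / (1 + 0.0906 × 12.2) = 0.443 / 2.105 = 0.2104.
ΔS = 262 − 2.15 = 259.9 mg/L, so the substrate removal rate is 12400 × 259.9/1000 = 3222 kg bCOD/d.
So the net sludge growth is P_X = 0.2104 × 3222 = 678.0 kg VSS/d.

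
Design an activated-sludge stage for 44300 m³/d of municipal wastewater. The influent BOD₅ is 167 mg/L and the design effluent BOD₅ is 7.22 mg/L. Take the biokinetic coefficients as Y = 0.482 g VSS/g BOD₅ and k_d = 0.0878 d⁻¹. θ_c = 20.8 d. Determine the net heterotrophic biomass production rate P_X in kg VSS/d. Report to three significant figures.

Observed yield with endogenous decay: Y_obs = Y / (1 + k_d·θ_c) = 0.482 / (1 + 0.0878 × 20.8) = 0.482 / 2.826 = 0.1705 g VSS/g BOD₅.
ΔS = 167 − 7.22 = 159.8 mg/L, so the substrate removal rate is 44300 × 159.8/1000 = 7078 kg BOD₅/d.
Net biomass production P_X = Y_obs × Q·(S₀ − S) = 0.1705 × 7078 = 1207 kg VSS/d.

P_X ≈ 1210 kg VSS/d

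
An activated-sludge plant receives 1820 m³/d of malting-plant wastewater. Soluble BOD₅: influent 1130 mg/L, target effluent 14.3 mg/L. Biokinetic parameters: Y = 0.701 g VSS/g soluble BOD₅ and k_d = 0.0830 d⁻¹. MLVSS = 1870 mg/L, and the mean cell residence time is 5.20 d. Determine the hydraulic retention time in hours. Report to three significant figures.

Rearranging the biomass balance for a CMAS with decay, V = Y·Q·ΔS·θ_c / [X·(1+k_d θ_c)] = 0.701 × 1820 × (1130 − 14.3) × 5.20 / [1870 × (1 + 0.0830 × 5.20)] = 7.4×10^6 / 2677 = 2765 m³.
τ = V/Q = 2765/1820 = 1.519 d, or 36.46 h.

τ ≈ 36.5 h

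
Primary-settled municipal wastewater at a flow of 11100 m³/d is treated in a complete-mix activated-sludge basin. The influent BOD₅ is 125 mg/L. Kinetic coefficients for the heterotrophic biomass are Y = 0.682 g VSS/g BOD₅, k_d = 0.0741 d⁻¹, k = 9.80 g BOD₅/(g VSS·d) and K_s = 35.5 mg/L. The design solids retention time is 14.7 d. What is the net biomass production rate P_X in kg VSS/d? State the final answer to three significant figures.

P_X ≈ 450 kg VSS/d

For a completely mixed reactor with recycle the Lawrence–McCarty relation gives S = K_s·(1 + k_d·θ_c) / [θ_c·(Y·k − k_d) − 1] = 35.5 × (1 + 0.0741 × 14.7) / [14.7 × (0.682 × 9.80 − 0.0741) − 1] = 74.17 / 96.16 = 0.7713 mg/L.
Observed yield with endogenous decay: Y_obs = Y / (1 + k_d·θ_c) = 0.682 / (1 + 0.0741 × 14.7) = 0.682 / 2.089 = 0.3264 g VSS/g BOD₅.
Q·(S₀ − S) = 11100 × (125 − 0.771) × 10⁻³ = 1379 kg/d removed.
So the net sludge growth is P_X = 0.3264 × 1379 = 450.1 kg VSS/d.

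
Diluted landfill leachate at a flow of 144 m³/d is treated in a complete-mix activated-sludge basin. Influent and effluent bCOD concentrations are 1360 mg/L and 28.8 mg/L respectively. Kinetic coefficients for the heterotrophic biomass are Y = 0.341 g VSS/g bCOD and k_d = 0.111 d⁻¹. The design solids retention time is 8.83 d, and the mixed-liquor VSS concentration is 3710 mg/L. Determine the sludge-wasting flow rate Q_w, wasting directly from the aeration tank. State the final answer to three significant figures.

Q_w ≈ 8.90 m³/d

Rearranging the biomass balance for a CMAS with decay, V = Y·Q·ΔS·θ_c / [X·(1+k_d θ_c)] = 0.341 × 144 × (1360 − 28.8) × 8.83 / [3710 × (1 + 0.111 × 8.83)] = 5.77×10^5 / 7346 = 78.57 m³.
With mixed-liquor wasting, θ_c = V/Q_w, so Q_w = V/θ_c = 78.57/8.83 = 8.898 m³/d.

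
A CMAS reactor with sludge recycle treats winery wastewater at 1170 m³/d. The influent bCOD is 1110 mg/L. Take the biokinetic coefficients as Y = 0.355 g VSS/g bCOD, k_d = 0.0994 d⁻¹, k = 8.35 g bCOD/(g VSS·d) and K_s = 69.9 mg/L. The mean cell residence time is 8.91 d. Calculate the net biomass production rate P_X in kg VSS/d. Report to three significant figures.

P_X ≈ 243 kg VSS/d

For a completely mixed reactor with recycle the Lawrence–McCarty relation gives S = K_s·(1 + k_d·θ_c) / [θ_c·(Y·k − k_d) − 1] = 69.9 × (1 + 0.0994 × 8.91) / [8.91 × (0.355 × 8.35 − 0.0994) − 1] = 131.8 / 24.53 = 5.374 mg/L.
The observed yield is Y_obs = Y/(1 + k_d·θ_c) = 0.355 / (1 + 0.0994 × 8.91) = 0.355 / 1.886 = 0.1883 g VSS per g bCOD removed.
Q·(S₀ − S) = 1170 × (1110 − 5.37) × 10⁻³ = 1292 kg/d removed.
Biomass produced: P_X = Y_obs·Q·ΔS = 0.1883 × 1292 ≈ 243.3 kg VSS/d.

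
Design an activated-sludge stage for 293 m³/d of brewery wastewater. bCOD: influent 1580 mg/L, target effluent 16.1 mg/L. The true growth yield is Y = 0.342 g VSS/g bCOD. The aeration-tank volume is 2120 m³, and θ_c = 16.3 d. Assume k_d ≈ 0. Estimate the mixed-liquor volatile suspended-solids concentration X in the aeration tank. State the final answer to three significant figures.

X ≈ 1200 mg/L

Without decay, X = Y Q (S₀−S) θ_c / V = 0.342 × 293 × (1580 − 16.1) × 16.3 / 2120 = 1205 mg/L.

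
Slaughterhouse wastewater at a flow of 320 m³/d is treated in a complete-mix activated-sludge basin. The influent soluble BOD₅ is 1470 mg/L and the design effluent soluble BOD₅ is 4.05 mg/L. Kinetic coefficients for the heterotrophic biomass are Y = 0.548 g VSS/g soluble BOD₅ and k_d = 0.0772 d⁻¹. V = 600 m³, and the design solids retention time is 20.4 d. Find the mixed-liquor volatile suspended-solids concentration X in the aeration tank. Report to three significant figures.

Solving the biomass balance for X: X = Y Q (S₀−S) θ_c / [V (1+k_d θ_c)] = 0.548 × 320 × (1470 − 4.05) × 20.4 / [600 × (1 + 0.0772 × 20.4)] = 3394 mg/L.

X ≈ 3390 mg/L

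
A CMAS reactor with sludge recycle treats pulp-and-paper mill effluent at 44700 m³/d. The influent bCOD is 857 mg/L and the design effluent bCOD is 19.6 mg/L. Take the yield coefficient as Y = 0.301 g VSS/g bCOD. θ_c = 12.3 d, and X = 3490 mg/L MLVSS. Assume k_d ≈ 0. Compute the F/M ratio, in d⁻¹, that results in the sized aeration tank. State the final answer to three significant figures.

Biomass mass balance (decay neglected): V·X = Y·Q·(S₀ − S)·θ_c, so V = 0.301 × 44700 × (857 − 19.6) × 12.3 / 3490 = 39709 m³.
F/M = applied load / biomass = Q·S₀/(V·X) = 44700 × 857 / (39709 × 3490) = 0.2764 d⁻¹.

F/M ≈ 0.276 d⁻¹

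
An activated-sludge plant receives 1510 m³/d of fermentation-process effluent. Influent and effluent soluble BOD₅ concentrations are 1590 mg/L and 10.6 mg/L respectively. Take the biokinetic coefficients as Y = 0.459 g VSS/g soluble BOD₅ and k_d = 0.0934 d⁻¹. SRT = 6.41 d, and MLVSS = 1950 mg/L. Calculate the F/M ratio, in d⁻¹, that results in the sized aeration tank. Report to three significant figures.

F/M ≈ 0.547 d⁻¹

From the SRT design equation V = Y Q (S₀−S) θ_c / [X (1 + k_d θ_c)] = 0.459 × 1510 × (1590 − 10.6) × 6.41 / [1950 × (1 + 0.0934 × 6.41)] = 7.02×10^6 / 3117 = 2251 m³.
F/M = Q·S₀ / (V·X) = 1510 × 1590 / (2251 × 1950) = 0.5470 g soluble BOD₅·(g VSS·d)⁻¹.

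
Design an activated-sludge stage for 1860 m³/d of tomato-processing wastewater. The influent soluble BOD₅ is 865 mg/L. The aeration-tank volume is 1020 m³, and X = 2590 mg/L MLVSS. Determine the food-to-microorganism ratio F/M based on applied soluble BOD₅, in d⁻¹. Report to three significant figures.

F/M = applied load / biomass = Q·S₀/(V·X) = 1860 × 865 / (1020 × 2590) = 0.6090 d⁻¹.

F/M ≈ 0.609 d⁻¹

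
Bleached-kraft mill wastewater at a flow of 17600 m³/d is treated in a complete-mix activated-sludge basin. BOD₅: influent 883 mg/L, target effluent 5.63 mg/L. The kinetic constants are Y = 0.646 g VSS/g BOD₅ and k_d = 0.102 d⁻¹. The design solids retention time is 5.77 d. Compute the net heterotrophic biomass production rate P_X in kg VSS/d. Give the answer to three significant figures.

P_X ≈ 6280 kg VSS/d

Observed yield with endogenous decay: Y_obs = Y / (1 + k_d·θ_c) = 0.646 / (1 + 0.102 × 5.77) = 0.646 / 1.589 = 0.4067 g VSS/g BOD₅.
Q·(S₀ − S) = 17600 × (883 − 5.63) × 10⁻³ = 15442 kg/d removed.
Net biomass production P_X = Y_obs × Q·(S₀ − S) = 0.4067 × 15442 = 6280 kg VSS/d.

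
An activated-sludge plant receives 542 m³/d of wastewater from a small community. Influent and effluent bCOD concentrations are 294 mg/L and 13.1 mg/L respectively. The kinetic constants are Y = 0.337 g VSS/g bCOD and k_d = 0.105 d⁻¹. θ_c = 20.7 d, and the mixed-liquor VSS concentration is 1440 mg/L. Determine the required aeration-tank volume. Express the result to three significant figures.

V ≈ 232 m³

From the SRT design equation V = Y Q (S₀−S) θ_c / [X (1 + k_d θ_c)] = 0.337 × 542 × (294 − 13.1) × 20.7 / [1440 × (1 + 0.105 × 20.7)] = 1.06×10^6 / 4570 = 232.4 m³.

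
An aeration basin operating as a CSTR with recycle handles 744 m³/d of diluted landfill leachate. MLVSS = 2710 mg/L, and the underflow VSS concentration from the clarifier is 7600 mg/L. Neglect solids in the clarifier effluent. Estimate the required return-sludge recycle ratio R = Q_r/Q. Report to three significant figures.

Mass balance around the secondary clarifier (neglecting effluent solids): R = X / (X_r − X) = 2710 / (7600 − 2710) = 0.5542.

R ≈ 0.554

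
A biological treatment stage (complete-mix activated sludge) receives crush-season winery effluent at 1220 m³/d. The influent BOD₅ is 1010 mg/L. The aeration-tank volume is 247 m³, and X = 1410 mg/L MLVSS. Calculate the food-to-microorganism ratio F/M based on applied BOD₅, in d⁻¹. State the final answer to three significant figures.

F/M = applied load / biomass = Q·S₀/(V·X) = 1220 × 1010 / (247.0 × 1410) = 3.538 d⁻¹.

F/M ≈ 3.54 d⁻¹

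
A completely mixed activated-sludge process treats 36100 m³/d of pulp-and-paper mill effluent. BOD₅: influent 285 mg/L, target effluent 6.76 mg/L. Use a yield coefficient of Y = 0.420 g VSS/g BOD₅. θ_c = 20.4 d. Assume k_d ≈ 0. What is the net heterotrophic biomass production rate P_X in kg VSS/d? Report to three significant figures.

P_X ≈ 4220 kg VSS/d

With endogenous decay neglected, the observed yield equals the true yield: Y_obs = Y = 0.420 g VSS/g BOD₅.
ΔS = 285 − 6.76 = 278.2 mg/L, so the substrate removal rate is 36100 × 278.2/1000 = 10044 kg BOD₅/d.
P_X = Y_obs · Q(S₀ − S) = 0.4200 × 10044 = 4219 kg VSS/d.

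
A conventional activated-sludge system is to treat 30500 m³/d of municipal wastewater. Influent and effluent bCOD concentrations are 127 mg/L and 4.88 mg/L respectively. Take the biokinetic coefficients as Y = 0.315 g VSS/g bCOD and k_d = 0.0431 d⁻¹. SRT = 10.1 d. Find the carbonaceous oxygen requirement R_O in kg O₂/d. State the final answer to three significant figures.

R_O ≈ 2560 kg O₂/d

Observed yield with endogenous decay: Y_obs = Y / (1 + k_d·θ_c) = 0.315 / (1 + 0.0431 × 10.1) = 0.315 / 1.435 = 0.2195 g VSS/g bCOD.
Substrate removed = Q·(S₀ − S) = 30500 m³/d × (127 − 4.88) g/m³ = 3.72×10^6 g/d = 3725 kg/d.
Biomass synthesised: P_X = Y_obs × 3725 = 817.4 kg VSS/d.
Carbonaceous O₂ demand = substrate oxidised − cell-mass equivalent = 3725 − 1.42 × 817.4 = 2564 kg O₂/d.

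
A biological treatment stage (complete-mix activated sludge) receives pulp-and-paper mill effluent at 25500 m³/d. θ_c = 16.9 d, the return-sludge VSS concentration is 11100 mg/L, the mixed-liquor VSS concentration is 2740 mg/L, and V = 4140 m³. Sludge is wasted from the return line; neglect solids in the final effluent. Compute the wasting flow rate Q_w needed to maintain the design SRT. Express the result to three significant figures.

Q_w ≈ 60.5 m³/d

θ_c = V·X/(Q_w·X_r) when wasting from the recycle, so Q_w = V·X/(θ_c·X_r) = 4140 × 2740 / (16.9 × 11100) = 60.47 m³/d.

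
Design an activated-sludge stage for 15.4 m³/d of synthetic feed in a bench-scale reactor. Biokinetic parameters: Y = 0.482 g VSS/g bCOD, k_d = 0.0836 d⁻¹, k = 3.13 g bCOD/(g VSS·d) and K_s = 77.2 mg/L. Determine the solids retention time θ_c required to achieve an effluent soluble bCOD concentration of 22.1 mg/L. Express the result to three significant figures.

θ_c ≈ 3.97 d

From 1/θ_c = Y·k·S/(K_s + S) − k_d: Y·k·S/(K_s+S) = 0.482 × 3.13 × 22.1 / (77.2 + 22.1) = 0.3358 d⁻¹.
Then 1/θ_c = μ − k_d = 0.3358 − 0.0836 = 0.2522 d⁻¹, giving θ_c = 3.966 d.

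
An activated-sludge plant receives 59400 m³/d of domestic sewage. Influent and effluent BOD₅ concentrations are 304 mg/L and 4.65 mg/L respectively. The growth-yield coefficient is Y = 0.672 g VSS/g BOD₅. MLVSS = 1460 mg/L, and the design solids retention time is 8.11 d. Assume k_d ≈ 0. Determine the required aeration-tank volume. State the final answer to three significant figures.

V·X = Y·Q·ΔS·θ_c gives V = 0.672 × 59400 × (304 − 4.65) × 8.11 / 1460 = 66375 m³.

V ≈ 66400 m³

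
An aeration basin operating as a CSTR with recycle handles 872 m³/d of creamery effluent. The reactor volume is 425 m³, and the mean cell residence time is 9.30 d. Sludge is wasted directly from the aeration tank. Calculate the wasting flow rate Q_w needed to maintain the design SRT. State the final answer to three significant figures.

Wasting from the aeration tank: Q_w = V / θ_c = 425.0 / 9.30 = 45.70 m³/d.

Q_w ≈ 45.7 m³/d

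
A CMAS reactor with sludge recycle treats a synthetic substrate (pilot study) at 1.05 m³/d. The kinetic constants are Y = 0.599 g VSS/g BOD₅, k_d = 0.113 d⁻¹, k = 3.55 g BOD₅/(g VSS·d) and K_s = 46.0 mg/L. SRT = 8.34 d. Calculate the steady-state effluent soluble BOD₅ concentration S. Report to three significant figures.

S ≈ 5.66 mg/L

Effluent substrate depends only on kinetics and SRT: S = K_s(1 + k_d θ_c) / [θ_c(Yk − k_d) − 1] = 46.0 × (1 + 0.113 × 8.34) / [8.34 × (0.599 × 3.55 − 0.113) − 1] = 89.35 / 15.79 = 5.658 mg/L.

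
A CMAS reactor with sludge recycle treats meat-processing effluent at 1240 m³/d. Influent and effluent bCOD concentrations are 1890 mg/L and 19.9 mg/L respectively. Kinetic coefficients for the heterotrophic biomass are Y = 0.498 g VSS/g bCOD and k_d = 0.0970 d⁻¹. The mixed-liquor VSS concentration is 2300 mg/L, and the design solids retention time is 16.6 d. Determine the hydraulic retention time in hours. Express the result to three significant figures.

Steady-state biomass mass balance: V·X·(1 + k_d·θ_c) = Y·Q·(S₀ − S)·θ_c, so V = 0.498 × 1240 × (1890 − 19.9) × 16.6 / [2300 × (1 + 0.0970 × 16.6)] = 1.92×10^7 / 6003 = 3193 m³.
τ = V/Q = 3193/1240 = 2.575 d, or 61.80 h.

τ ≈ 61.8 h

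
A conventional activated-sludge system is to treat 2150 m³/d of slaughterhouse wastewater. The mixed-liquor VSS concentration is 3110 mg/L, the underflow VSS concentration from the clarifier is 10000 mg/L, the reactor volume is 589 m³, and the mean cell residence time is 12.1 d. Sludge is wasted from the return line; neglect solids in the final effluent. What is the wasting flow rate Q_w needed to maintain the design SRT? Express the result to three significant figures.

Q_w ≈ 15.1 m³/d

θ_c = V·X/(Q_w·X_r) when wasting from the recycle, so Q_w = V·X/(θ_c·X_r) = 589.0 × 3110 / (12.1 × 10000) = 15.14 m³/d.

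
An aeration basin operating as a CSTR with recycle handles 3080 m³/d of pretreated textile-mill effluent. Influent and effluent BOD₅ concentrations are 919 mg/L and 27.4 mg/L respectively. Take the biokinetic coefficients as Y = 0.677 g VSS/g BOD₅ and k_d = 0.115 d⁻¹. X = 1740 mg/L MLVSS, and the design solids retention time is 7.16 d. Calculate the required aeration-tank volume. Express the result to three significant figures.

Steady-state biomass mass balance: V·X·(1 + k_d·θ_c) = Y·Q·(S₀ − S)·θ_c, so V = 0.677 × 3080 × (919 − 27.4) × 7.16 / [1740 × (1 + 0.115 × 7.16)] = 1.33×10^7 / 3173 = 4196 m³.

V ≈ 4200 m³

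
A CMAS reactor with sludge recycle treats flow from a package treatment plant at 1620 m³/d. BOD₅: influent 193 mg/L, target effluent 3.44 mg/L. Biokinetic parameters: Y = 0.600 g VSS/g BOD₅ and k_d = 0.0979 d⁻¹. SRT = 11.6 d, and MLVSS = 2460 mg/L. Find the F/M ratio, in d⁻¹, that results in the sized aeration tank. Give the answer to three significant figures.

Rearranging the biomass balance for a CMAS with decay, V = Y·Q·ΔS·θ_c / [X·(1+k_d θ_c)] = 0.600 × 1620 × (193 − 3.44) × 11.6 / [2460 × (1 + 0.0979 × 11.6)] = 2.14×10^6 / 5254 = 406.8 m³.
F/M = applied load / biomass = Q·S₀/(V·X) = 1620 × 193 / (406.8 × 2460) = 0.3124 d⁻¹.

F/M ≈ 0.312 d⁻¹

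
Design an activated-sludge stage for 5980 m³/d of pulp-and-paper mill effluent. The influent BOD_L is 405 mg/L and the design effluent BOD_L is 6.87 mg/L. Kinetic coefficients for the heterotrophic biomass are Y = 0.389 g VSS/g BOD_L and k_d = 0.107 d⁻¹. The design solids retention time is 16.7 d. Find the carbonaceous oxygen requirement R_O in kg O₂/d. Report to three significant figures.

Correct the yield for decay: Y_obs = Y/(1 + k_d θ_c) = 0.389 / (1 + 0.107 × 16.7) = 0.389 / 2.787 = 0.1396.
Q·(S₀ − S) = 5980 × (405 − 6.87) × 10⁻³ = 2381 kg/d removed.
P_X = Y_obs·Q·(S₀ − S) = 0.1396 × 2381 = 332.3 kg VSS/d.
R_O = Q·(S₀ − S) − 1.42·P_X = 2381 − 1.42 × 332.3 = 1909 kg O₂/d.

R_O ≈ 1910 kg O₂/d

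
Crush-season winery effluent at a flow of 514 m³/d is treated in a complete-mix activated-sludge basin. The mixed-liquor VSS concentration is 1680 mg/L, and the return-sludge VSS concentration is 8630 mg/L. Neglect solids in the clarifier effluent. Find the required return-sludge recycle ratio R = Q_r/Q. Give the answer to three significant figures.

Solids balance on the clarifier gives (1+R)X = R·X_r, so R = X/(X_r − X) = 1680 / (8630 − 1680) = 0.2417.

R ≈ 0.242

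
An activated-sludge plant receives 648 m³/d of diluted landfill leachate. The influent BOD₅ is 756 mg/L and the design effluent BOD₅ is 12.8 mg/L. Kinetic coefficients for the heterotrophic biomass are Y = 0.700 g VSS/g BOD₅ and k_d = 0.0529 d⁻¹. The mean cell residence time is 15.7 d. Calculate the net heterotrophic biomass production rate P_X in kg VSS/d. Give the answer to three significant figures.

P_X ≈ 184 kg VSS/d

Correct the yield for decay: Y_obs = Y/(1 + k_d θ_c) = 0.700 / (1 + 0.0529 × 15.7) = 0.700 / 1.831 = 0.3824.
Substrate removed = Q·(S₀ − S) = 648 m³/d × (756 − 12.8) g/m³ = 4.82×10^5 g/d = 481.6 kg/d.
P_X = Y_obs · Q(S₀ − S) = 0.3824 × 481.6 = 184.2 kg VSS/d.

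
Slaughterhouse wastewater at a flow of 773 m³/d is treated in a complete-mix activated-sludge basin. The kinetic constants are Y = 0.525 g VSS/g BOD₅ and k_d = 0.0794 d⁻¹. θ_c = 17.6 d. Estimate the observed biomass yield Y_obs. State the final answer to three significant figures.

Correct the yield for decay: Y_obs = Y/(1 + k_d θ_c) = 0.525 / (1 + 0.0794 × 17.6) = 0.525 / 2.397 = 0.2190.

Y_obs ≈ 0.219 g VSS/g BOD₅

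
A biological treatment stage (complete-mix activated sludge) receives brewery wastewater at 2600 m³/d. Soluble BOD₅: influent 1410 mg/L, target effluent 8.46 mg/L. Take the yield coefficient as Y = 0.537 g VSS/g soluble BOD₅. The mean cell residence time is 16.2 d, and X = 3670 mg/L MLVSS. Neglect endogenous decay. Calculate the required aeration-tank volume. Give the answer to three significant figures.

V ≈ 8640 m³

With k_d = 0 the design equation reduces to V = Y Q (S₀−S) θ_c / X = 0.537 × 2600 × (1410 − 8.46) × 16.2 / 3670 = 8638 m³.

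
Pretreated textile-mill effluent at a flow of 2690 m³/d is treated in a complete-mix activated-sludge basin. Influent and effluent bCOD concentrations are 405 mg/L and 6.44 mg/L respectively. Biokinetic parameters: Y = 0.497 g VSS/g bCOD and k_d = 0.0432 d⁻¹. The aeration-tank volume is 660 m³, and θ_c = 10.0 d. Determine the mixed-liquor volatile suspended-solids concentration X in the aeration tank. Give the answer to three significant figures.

X ≈ 5640 mg/L

From V·X·(1 + k_d·θ_c) = Y·Q·(S₀ − S)·θ_c: X = 0.497 × 2690 × (405 − 6.44) × 10.0 / [660 × (1 + 0.0432 × 10.0)] = 5638 mg/L.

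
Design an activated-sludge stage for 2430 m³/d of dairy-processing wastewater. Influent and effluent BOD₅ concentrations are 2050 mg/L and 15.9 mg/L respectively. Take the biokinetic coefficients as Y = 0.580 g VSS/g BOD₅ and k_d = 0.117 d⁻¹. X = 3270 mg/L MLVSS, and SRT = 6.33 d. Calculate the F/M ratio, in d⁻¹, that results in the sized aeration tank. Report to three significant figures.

F/M ≈ 0.478 d⁻¹

Rearranging the biomass balance for a CMAS with decay, V = Y·Q·ΔS·θ_c / [X·(1+k_d θ_c)] = 0.580 × 2430 × (2050 − 15.9) × 6.33 / [3270 × (1 + 0.117 × 6.33)] = 1.81×10^7 / 5692 = 3188 m³.
Food-to-microorganism ratio F/M = Q S₀ / (V X) = 2430 × 2050 / (3188 × 3270) = 0.4778 d⁻¹.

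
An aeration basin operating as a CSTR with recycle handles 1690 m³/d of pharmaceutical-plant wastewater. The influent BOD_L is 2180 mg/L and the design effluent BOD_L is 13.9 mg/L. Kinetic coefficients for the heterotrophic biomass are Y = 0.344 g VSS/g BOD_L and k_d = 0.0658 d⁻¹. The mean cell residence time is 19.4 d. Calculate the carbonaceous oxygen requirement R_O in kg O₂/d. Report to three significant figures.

R_O ≈ 2880 kg O₂/d

The observed yield is Y_obs = Y/(1 + k_d·θ_c) = 0.344 / (1 + 0.0658 × 19.4) = 0.344 / 2.277 = 0.1511 g VSS per g BOD_L removed.
Substrate removed = Q·(S₀ − S) = 1690 m³/d × (2180 − 13.9) g/m³ = 3.66×10^6 g/d = 3661 kg/d.
Biomass synthesised: P_X = Y_obs × 3661 = 553.2 kg VSS/d.
R_O = Q·(S₀ − S) − 1.42·P_X = 3661 − 1.42 × 553.2 = 2875 kg O₂/d.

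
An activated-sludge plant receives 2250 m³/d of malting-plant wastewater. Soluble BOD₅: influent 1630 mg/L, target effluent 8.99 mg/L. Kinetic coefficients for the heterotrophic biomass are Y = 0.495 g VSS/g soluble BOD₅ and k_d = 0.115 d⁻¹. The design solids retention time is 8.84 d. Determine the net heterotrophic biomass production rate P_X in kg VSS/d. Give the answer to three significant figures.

P_X ≈ 895 kg VSS/d

Y_obs = Y / (1 + k_d θ_c) = 0.495 / (1 + 0.115 × 8.84) = 0.495 / 2.017 = 0.2455.
Mass of soluble BOD₅ removed per day: Q(S₀ − S) = 2250 × 1621 g/m³ = 3647 kg/d.
Biomass produced: P_X = Y_obs·Q·ΔS = 0.2455 × 3647 ≈ 895.3 kg VSS/d.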